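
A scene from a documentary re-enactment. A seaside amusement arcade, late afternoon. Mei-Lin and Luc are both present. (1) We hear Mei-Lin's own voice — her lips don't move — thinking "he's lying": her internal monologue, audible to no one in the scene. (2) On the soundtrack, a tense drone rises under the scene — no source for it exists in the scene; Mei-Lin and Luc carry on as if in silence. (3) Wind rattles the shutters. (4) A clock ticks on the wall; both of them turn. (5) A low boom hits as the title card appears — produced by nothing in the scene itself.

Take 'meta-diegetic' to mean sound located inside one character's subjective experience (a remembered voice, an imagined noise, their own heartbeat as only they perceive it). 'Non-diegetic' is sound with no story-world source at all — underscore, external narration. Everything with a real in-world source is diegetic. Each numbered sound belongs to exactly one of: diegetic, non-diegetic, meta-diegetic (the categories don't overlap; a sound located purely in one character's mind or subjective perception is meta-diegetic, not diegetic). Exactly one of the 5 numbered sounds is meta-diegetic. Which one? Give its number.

1

Sound (1): internal monologue — inside Mei-Lin's mind, not spoken into the scene, so meta-diegetic.
Sound (2): nothing in the arcade produces it and the characters don't hear it — pure soundtrack, so non-diegetic.
(3) is diegetic: wind is part of the location's real environment.
(4) is diegetic: a clock is a real object/event in the scene's world.
(5) is non-diegetic: nothing in the scene produces it; it's an accent added for the audience.
Only (1) is meta-diegetic.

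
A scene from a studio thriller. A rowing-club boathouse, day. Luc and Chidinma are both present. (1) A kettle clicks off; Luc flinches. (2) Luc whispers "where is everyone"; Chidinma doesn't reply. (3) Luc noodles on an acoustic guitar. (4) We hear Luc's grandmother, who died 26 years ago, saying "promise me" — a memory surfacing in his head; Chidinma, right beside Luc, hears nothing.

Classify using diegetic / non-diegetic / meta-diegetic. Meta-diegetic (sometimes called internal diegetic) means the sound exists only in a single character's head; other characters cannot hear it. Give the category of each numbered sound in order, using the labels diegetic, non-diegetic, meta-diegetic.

(1) a kettle is a real object/event in the scene's world → diegetic.
Sound (2): on-screen dialogue — Luc speaks and Chidinma is there to hear, so diegetic.
(3) a character is playing an acoustic guitar on screen → diegetic.
(4) the voice is a memory playing only inside Luc's mind; Chidinma can't hear it → meta-diegetic.

diegetic, diegetic, diegetic, meta-diegetic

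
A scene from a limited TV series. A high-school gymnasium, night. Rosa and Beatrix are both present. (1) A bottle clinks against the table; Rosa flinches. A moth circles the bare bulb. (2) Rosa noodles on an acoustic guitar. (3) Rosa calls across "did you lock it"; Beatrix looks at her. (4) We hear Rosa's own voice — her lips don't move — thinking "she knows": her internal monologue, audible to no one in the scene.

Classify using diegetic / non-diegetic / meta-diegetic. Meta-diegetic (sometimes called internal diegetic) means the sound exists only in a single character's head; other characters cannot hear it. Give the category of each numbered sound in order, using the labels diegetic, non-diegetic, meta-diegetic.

diegetic, diegetic, diegetic, meta-diegetic

(1) a bottle is a real object/event in the scene's world → diegetic.
(2) Rosa is producing the music live, in the story world → diegetic.
(3) Rosa is a character speaking aloud in the scene → diegetic.
(4) internal monologue — inside Rosa's mind, not spoken into the scene → meta-diegetic.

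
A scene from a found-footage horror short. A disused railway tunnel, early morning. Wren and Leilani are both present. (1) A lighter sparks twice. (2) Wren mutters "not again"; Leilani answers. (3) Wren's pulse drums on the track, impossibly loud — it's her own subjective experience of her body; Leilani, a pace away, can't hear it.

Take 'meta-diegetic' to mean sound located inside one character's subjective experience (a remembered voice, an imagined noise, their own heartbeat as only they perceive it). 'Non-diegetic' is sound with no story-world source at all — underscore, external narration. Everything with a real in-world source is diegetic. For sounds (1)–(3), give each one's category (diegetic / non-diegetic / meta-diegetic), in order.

diegetic, diegetic, meta-diegetic

(1) is diegetic: an in-world source (a lighter); characters could hear it.
(2) Wren is a character speaking aloud in the scene → diegetic.
Sound (3): it's Wren's internal bodily sensation rendered as sound; only Wren 'hears' it, so meta-diegetic.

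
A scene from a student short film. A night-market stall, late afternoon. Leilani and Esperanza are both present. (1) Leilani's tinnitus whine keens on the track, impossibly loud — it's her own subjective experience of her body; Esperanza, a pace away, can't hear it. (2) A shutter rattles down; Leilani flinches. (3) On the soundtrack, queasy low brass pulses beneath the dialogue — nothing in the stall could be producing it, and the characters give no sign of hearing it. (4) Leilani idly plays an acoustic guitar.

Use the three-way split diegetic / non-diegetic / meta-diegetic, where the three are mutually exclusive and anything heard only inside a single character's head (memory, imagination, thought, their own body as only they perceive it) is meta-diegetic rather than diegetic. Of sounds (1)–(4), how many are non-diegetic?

(1) is meta-diegetic: a subjective body sound — Leilani's private perception, inaudible to Esperanza.
Sound (2): an in-world source (a shutter); characters could hear it, so diegetic.
Sound (3): it has no source in the story world and no character can hear it — it's underscore, so non-diegetic.
(4) the instrument and the performer are both in the scene → diegetic.
Non-diegetic: (3) — that's 1.

1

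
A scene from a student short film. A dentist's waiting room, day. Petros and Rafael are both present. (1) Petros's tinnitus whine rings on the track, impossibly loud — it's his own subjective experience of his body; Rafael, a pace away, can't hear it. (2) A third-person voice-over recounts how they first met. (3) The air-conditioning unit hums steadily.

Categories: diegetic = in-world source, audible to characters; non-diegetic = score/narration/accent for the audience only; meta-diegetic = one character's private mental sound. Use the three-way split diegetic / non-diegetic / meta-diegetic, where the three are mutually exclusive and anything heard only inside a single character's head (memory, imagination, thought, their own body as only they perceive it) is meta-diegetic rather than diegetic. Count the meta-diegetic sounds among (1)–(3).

(1) is meta-diegetic: point-of-audition from inside Petros's body; not a sound in the room.
Sound (2): external voice-over — not a character, not heard by anyone in the scene, so non-diegetic.
(3) the air-conditioning unit is part of the location's real environment → diegetic.
Meta-diegetic: (1) — that's 1.

1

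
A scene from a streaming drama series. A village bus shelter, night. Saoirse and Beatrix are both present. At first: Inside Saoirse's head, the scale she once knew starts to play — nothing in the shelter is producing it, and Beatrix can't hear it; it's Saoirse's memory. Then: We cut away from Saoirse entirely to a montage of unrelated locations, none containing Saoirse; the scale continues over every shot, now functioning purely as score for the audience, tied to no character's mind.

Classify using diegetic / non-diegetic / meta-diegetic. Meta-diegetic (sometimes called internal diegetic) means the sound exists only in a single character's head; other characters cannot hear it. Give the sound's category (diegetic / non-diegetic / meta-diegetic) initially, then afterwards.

Initially: the music lives inside Saoirse's mind alone; Beatrix can't hear it → meta-diegetic.
Afterwards: once it plays over shots Saoirse isn't in, detached from any character's subjectivity, it's conventional underscore → non-diegetic.

meta-diegetic, non-diegetic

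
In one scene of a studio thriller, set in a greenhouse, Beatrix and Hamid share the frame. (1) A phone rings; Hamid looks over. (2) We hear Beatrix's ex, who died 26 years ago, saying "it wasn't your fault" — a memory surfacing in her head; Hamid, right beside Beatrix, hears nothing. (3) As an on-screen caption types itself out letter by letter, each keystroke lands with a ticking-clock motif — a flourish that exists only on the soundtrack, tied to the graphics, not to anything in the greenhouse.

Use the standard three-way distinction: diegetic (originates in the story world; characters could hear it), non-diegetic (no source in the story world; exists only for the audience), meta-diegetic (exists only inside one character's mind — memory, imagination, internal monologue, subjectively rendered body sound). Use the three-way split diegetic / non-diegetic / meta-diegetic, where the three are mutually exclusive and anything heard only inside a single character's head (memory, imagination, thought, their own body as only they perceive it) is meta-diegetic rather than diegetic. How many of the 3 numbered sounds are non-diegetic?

Sound (1): an in-world source (a phone); characters could hear it, so diegetic.
Sound (2): the voice is a memory playing only inside Beatrix's mind; Hamid can't hear it, so meta-diegetic.
(3) is non-diegetic: the caption isn't part of the story world, so neither is the sound tied to it.
Non-diegetic: (3) — that's 1.

1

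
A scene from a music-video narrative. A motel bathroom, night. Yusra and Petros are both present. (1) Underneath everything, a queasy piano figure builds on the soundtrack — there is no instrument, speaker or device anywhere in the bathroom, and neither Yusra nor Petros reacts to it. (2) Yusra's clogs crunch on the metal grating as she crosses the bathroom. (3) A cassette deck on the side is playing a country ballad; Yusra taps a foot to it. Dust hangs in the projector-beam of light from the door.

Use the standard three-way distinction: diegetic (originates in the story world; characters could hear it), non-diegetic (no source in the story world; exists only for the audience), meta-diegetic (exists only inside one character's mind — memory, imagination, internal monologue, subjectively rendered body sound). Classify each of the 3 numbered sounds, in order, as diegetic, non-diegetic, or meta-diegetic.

(1) is non-diegetic: score with no on-screen or off-screen source; it exists for the audience alone.
(2) a character's body making contact with the set — an in-world sound → diegetic.
(3) is diegetic: a cassette deck is a physical source in the scene and Yusra reacts to it.

non-diegetic, diegetic, diegetic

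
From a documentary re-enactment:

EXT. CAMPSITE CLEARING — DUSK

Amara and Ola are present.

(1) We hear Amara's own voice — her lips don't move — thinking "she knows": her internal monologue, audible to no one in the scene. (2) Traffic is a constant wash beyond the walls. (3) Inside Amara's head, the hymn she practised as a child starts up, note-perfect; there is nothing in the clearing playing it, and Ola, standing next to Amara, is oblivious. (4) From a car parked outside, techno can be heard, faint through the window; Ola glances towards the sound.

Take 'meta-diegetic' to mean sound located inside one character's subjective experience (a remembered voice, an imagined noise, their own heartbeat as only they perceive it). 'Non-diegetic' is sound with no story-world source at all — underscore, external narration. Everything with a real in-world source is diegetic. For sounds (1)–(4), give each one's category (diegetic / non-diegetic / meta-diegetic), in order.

meta-diegetic, diegetic, meta-diegetic, diegetic

(1) is meta-diegetic: it's Amara's unspoken thought, heard only by the audience via her subjectivity.
Sound (2): ambient/room sound belonging to the story's physical space, so diegetic.
(3) is meta-diegetic: it lives in Amara's subjectivity, not in the clearing.
(4) is diegetic: off-screen diegetic: the source is out of frame but still in the story's space.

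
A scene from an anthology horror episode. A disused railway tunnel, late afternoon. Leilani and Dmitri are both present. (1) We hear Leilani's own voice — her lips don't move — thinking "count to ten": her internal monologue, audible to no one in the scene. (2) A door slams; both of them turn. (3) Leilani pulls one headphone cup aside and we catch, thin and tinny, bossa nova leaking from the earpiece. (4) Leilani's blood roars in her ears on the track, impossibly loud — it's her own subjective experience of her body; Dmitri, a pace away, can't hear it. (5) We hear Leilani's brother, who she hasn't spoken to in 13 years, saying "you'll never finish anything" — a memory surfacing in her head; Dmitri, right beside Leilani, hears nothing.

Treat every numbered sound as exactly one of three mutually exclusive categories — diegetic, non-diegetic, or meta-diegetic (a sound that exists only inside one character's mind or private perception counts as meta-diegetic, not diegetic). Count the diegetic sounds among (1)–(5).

(1) is meta-diegetic: Leilani's thought-voice: a private mental sound no other character can hear.
Sound (2): the sound comes from a door physically present in the location, so diegetic.
(3) it's leaking from a physical pair of headphones in the scene → diegetic.
(4) point-of-audition from inside Leilani's body; not a sound in the room → meta-diegetic.
(5) is meta-diegetic: the voice is a memory playing only inside Leilani's mind; Dmitri can't hear it.
So 2 of the 5 are diegetic: (2), (3).

2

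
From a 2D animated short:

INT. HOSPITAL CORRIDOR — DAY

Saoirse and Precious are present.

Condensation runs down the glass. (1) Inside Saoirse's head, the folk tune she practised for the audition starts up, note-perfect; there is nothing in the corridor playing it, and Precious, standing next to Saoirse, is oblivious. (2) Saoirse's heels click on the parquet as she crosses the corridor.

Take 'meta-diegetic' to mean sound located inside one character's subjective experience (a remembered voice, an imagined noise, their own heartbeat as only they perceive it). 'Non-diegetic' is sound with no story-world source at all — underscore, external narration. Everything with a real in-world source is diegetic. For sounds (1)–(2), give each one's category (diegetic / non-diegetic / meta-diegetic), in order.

(1) the music is a memory playing inside Saoirse's mind alone; no real-world source, Precious can't hear it → meta-diegetic.
(2) is diegetic: it's the physical sound of Saoirse moving in the space.

meta-diegetic, diegetic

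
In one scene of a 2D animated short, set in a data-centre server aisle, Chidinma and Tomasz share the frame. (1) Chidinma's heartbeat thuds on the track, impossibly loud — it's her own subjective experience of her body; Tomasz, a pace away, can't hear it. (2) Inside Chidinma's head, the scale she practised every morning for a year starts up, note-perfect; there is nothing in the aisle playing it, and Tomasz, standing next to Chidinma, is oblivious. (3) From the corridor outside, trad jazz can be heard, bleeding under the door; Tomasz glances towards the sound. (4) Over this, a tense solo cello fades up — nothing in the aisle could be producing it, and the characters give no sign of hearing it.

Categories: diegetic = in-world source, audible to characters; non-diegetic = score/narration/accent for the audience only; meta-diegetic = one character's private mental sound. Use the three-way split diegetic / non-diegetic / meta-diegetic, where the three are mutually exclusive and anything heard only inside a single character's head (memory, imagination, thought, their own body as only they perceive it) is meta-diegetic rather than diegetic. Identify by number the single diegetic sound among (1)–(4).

(1) is meta-diegetic: point-of-audition from inside Chidinma's body; not a sound in the room.
(2) is meta-diegetic: remembered music, private to Chidinma — Tomasz is oblivious because it isn't in the room.
(3) is diegetic: the music has an off-screen but real-world source and a character hears it.
(4) it has no source in the story world and no character can hear it — it's underscore → non-diegetic.
Only (3) is diegetic.

3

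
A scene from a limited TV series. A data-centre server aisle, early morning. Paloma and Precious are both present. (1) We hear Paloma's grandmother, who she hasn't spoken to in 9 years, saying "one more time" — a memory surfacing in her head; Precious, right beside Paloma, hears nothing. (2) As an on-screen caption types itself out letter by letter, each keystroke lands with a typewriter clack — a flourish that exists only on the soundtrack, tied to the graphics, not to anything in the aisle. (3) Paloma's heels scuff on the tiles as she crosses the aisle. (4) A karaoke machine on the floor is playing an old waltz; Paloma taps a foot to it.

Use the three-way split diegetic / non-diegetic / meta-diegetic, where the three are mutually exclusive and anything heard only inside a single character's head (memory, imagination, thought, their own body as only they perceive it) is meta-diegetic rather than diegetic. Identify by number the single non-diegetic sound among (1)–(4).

2

(1) a remembered line, private to Paloma — not present in the room, not audible to Precious → meta-diegetic.
(2) sound married to a title/caption — outside the diegesis by definition → non-diegetic.
(3) a character's body making contact with the set — an in-world sound → diegetic.
(4) the music comes from an on-screen device that Paloma responds to → diegetic.
Only (2) is non-diegetic.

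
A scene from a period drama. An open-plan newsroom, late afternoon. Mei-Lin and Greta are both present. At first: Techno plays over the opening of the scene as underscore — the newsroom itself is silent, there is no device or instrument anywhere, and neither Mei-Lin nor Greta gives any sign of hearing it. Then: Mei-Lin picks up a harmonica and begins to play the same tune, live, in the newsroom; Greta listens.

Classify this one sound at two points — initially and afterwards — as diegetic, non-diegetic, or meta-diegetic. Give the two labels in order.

Initially: no in-world source exists and no character can hear it — underscore → non-diegetic.
Afterwards: a harmonica is now a real source in the story world and the characters hear it → diegetic.

non-diegetic, diegetic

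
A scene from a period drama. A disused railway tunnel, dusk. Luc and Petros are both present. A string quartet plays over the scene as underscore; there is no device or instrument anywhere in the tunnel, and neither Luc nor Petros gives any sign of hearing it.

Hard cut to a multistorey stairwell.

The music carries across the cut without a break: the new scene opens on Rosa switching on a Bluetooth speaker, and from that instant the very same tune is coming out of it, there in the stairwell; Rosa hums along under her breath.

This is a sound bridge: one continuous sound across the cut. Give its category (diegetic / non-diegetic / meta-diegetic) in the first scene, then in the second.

non-diegetic, diegetic

Scene one: there's no in-world source anywhere and no character hears it — underscore for the audience only → non-diegetic.
Scene two: once Rosa turns on a Bluetooth speaker, the music has a real source in the story world and Rosa reacts to it → diegetic.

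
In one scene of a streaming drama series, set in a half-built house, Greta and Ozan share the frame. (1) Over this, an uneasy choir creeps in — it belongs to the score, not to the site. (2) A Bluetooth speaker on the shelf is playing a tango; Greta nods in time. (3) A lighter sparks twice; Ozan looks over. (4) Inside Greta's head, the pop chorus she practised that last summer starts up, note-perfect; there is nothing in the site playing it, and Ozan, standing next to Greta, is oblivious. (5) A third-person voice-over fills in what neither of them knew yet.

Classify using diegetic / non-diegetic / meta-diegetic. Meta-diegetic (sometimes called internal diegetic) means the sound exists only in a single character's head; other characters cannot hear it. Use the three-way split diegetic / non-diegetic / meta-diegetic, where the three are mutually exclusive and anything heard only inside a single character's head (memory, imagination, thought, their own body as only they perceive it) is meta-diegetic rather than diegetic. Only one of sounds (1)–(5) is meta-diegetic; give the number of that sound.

4

Sound (1): nothing in the site produces it and the characters don't hear it — pure soundtrack, so non-diegetic.
Sound (2): the music comes from an on-screen device that Greta responds to, so diegetic.
(3) is diegetic: a lighter is a real object/event in the scene's world.
(4) is meta-diegetic: the music is a memory playing inside Greta's mind alone; no real-world source, Ozan can't hear it.
(5) the narrator exists outside the story world, addressing only the audience → non-diegetic.
Only (4) is meta-diegetic.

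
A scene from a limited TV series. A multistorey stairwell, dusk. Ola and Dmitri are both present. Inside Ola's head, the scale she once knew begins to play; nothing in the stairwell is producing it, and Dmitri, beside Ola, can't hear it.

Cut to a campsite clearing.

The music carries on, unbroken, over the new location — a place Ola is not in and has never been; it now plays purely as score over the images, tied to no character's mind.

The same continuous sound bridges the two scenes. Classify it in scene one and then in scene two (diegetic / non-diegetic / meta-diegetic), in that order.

meta-diegetic, non-diegetic

Scene one: the music exists only inside Ola's mind; Dmitri can't hear it → meta-diegetic.
Scene two: it's detached from Ola entirely and plays over unrelated images with no in-world source — conventional underscore → non-diegetic.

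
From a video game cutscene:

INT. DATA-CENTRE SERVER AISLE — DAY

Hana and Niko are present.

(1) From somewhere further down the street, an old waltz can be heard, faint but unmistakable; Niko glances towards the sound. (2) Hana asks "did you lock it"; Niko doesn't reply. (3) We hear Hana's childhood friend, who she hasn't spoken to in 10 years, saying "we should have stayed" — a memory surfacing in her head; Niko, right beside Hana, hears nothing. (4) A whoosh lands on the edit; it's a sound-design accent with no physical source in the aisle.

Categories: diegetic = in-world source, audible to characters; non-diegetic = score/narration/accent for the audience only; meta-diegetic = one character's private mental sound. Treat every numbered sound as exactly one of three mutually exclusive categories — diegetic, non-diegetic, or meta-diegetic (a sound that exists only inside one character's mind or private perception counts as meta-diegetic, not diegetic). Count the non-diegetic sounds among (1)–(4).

1

Sound (1): the music has an off-screen but real-world source and a character hears it, so diegetic.
(2) on-screen dialogue — Hana speaks and Niko is there to hear → diegetic.
(3) is meta-diegetic: it's Hana's recollection rendered as sound; the other character can't hear it.
(4) is non-diegetic: an editorial stinger — it belongs to the cut, not the story world.
So 1 of the 4 is non-diegetic: (4).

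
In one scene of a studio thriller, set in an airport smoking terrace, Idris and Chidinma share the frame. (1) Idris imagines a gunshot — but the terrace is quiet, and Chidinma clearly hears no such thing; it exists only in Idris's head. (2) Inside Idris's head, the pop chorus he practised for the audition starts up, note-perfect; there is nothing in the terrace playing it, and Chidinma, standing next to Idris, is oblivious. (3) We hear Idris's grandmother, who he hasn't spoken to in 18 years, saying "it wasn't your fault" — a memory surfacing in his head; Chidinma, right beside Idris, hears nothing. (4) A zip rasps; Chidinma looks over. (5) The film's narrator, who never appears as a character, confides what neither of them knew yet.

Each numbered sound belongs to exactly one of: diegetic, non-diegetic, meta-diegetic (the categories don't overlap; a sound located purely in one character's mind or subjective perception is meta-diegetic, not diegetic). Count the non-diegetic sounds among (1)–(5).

(1) Idris alone 'hears' it — an imagined sound, not present in the space → meta-diegetic.
(2) the music is a memory playing inside Idris's mind alone; no real-world source, Chidinma can't hear it → meta-diegetic.
Sound (3): it's Idris's recollection rendered as sound; the other character can't hear it, so meta-diegetic.
Sound (4): an in-world source (a zip); characters could hear it, so diegetic.
(5) external voice-over — not a character, not heard by anyone in the scene → non-diegetic.
Non-diegetic: (5) — that's 1.

1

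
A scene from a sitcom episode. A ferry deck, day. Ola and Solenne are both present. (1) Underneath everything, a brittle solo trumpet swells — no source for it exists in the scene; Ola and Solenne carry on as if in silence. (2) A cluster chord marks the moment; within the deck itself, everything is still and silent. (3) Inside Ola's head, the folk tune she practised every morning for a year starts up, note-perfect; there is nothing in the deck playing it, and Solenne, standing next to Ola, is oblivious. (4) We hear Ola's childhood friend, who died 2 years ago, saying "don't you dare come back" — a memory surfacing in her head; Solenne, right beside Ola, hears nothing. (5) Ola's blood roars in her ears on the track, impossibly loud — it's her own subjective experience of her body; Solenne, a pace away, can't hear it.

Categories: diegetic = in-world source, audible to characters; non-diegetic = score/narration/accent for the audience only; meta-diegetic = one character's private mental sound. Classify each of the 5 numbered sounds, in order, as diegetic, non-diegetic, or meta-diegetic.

(1) nothing in the deck produces it and the characters don't hear it — pure soundtrack → non-diegetic.
(2) is non-diegetic: nothing in the scene produces it; it's an accent added for the audience.
(3) is meta-diegetic: the music is a memory playing inside Ola's mind alone; no real-world source, Solenne can't hear it.
(4) the voice is a memory playing only inside Ola's mind; Solenne can't hear it → meta-diegetic.
(5) is meta-diegetic: it's Ola's internal bodily sensation rendered as sound; only Ola 'hears' it.

non-diegetic, non-diegetic, meta-diegetic, meta-diegetic, meta-diegetic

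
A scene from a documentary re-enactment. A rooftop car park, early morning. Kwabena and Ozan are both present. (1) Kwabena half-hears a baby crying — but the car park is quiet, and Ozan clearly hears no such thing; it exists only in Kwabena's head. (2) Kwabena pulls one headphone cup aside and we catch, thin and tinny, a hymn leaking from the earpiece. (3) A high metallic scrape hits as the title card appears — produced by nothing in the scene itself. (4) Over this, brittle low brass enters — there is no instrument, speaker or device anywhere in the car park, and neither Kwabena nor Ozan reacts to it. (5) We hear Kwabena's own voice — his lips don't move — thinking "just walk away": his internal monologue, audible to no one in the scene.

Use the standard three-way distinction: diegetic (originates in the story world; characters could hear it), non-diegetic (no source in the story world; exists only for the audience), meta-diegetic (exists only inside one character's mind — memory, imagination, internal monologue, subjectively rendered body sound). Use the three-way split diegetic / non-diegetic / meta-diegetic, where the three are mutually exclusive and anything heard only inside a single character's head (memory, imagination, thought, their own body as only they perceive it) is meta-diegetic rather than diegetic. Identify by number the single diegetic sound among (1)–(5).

Sound (1): Kwabena alone 'hears' it — an imagined sound, not present in the space, so meta-diegetic.
Sound (2): the headphones are an on-screen source, so diegetic.
(3) it's a sound-design accent with no in-world source; no one in the scene can hear it → non-diegetic.
(4) is non-diegetic: it has no source in the story world and no character can hear it — it's underscore.
(5) Kwabena's thought-voice: a private mental sound no other character can hear → meta-diegetic.
Only (2) is diegetic.

2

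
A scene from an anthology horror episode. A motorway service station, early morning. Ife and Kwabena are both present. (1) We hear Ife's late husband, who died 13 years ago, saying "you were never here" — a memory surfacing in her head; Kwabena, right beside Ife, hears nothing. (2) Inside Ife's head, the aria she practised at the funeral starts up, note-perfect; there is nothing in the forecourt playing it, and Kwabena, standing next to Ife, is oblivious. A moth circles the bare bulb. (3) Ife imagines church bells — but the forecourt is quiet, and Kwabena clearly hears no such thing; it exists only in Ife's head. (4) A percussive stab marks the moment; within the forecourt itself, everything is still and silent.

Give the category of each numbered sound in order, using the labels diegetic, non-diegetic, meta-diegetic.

meta-diegetic, meta-diegetic, meta-diegetic, non-diegetic

(1) the voice is a memory playing only inside Ife's mind; Kwabena can't hear it → meta-diegetic.
(2) remembered music, private to Ife — Kwabena is oblivious because it isn't in the room → meta-diegetic.
(3) is meta-diegetic: the sound is imagined by Ife; nothing in the story world is producing it and Kwabena can't hear it.
(4) is non-diegetic: it's a sound-design accent with no in-world source; no one in the scene can hear it.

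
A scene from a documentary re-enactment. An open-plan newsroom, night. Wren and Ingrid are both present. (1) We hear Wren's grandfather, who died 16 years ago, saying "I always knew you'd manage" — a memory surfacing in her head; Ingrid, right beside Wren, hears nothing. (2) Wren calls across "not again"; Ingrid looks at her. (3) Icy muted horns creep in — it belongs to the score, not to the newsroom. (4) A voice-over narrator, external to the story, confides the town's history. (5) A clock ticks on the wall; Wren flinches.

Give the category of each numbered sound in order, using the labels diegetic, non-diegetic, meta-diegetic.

(1) is meta-diegetic: a remembered line, private to Wren — not present in the room, not audible to Ingrid.
(2) is diegetic: Wren is a character speaking aloud in the scene.
(3) is non-diegetic: nothing in the newsroom produces it and the characters don't hear it — pure soundtrack.
(4) the narrator exists outside the story world, addressing only the audience → non-diegetic.
(5) an in-world source (a clock); characters could hear it → diegetic.

meta-diegetic, diegetic, non-diegetic, non-diegetic, diegetic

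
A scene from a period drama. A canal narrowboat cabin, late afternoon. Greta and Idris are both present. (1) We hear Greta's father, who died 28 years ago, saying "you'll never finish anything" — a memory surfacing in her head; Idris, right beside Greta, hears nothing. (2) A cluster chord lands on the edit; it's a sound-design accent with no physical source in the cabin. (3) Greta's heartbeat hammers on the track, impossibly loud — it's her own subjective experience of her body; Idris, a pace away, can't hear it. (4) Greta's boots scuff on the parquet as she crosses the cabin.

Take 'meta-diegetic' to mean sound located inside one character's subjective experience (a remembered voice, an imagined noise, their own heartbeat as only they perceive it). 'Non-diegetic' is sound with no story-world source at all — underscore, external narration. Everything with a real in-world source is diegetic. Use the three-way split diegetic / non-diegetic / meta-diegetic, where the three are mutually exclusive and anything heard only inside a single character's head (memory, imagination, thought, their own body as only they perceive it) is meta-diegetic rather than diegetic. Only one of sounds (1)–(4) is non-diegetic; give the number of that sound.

(1) a remembered line, private to Greta — not present in the room, not audible to Idris → meta-diegetic.
(2) an editorial stinger — it belongs to the cut, not the story world → non-diegetic.
Sound (3): a subjective body sound — Greta's private perception, inaudible to Idris, so meta-diegetic.
Sound (4): a character's body making contact with the set — an in-world sound, so diegetic.
Only (2) is non-diegetic.

2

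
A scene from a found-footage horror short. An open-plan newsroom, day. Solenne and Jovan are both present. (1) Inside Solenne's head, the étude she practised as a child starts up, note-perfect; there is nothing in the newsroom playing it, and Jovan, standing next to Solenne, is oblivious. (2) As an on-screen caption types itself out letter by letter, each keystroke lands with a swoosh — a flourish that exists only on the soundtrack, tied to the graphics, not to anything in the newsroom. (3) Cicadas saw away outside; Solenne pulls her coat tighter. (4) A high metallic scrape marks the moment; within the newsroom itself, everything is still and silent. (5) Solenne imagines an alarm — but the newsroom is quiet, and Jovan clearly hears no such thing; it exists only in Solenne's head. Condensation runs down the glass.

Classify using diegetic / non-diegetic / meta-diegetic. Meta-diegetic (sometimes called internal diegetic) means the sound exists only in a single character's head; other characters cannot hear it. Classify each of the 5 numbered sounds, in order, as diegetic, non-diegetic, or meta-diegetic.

meta-diegetic, non-diegetic, diegetic, non-diegetic, meta-diegetic

(1) the music is a memory playing inside Solenne's mind alone; no real-world source, Jovan can't hear it → meta-diegetic.
(2) sound married to a title/caption — outside the diegesis by definition → non-diegetic.
(3) it's the actual ambient sound of the location → diegetic.
(4) is non-diegetic: an editorial stinger — it belongs to the cut, not the story world.
Sound (5): subjective to Solenne: the newsroom is silent and Jovan hears nothing, so meta-diegetic.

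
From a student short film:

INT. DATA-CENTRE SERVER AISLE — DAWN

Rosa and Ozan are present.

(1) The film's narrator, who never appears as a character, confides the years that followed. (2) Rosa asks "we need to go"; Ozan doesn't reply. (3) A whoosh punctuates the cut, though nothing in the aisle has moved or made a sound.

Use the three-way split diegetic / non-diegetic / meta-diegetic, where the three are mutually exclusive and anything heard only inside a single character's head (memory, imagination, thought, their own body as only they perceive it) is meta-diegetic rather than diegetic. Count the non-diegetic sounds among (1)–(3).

2

(1) commentary laid over the scene from outside the fiction → non-diegetic.
(2) Rosa is a character speaking aloud in the scene → diegetic.
Sound (3): an editorial stinger — it belongs to the cut, not the story world, so non-diegetic.
So 2 of the 3 are non-diegetic: (1), (3).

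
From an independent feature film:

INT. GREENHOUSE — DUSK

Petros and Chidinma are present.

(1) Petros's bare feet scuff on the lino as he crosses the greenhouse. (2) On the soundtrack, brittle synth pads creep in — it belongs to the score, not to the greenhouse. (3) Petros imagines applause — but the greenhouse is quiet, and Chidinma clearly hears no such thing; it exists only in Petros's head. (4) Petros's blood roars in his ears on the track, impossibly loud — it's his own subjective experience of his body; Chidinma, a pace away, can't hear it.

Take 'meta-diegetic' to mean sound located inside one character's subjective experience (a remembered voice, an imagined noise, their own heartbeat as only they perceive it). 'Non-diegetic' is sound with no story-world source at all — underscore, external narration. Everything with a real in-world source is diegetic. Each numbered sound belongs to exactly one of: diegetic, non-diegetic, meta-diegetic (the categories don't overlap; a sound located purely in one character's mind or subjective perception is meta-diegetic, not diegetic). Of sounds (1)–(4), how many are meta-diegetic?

2

(1) is diegetic: it's the physical sound of Petros moving in the space.
(2) score with no on-screen or off-screen source; it exists for the audience alone → non-diegetic.
(3) is meta-diegetic: Petros alone 'hears' it — an imagined sound, not present in the space.
(4) is meta-diegetic: it's Petros's internal bodily sensation rendered as sound; only Petros 'hears' it.
So 2 of the 4 are meta-diegetic: (3), (4).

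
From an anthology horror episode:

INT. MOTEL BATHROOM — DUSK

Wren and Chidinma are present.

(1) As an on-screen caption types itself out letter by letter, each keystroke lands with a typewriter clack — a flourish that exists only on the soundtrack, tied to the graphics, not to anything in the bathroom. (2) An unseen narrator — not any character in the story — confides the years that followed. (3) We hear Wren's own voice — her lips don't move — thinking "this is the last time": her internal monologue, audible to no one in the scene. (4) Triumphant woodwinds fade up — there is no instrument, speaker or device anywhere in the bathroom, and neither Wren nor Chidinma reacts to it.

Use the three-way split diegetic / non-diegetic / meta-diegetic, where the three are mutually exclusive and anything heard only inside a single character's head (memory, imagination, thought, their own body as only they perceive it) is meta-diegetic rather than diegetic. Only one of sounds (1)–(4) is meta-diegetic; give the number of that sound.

3

(1) the caption isn't part of the story world, so neither is the sound tied to it → non-diegetic.
(2) commentary laid over the scene from outside the fiction → non-diegetic.
(3) is meta-diegetic: Wren's thought-voice: a private mental sound no other character can hear.
(4) score with no on-screen or off-screen source; it exists for the audience alone → non-diegetic.
Only (3) is meta-diegetic.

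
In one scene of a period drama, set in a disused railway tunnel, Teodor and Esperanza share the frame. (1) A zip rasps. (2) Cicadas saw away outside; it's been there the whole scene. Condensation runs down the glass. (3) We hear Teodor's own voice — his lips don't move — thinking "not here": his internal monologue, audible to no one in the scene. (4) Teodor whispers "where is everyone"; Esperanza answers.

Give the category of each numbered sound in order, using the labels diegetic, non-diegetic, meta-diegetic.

diegetic, diegetic, meta-diegetic, diegetic

(1) is diegetic: an in-world source (a zip); characters could hear it.
(2) is diegetic: cicadas is part of the location's real environment.
(3) is meta-diegetic: internal monologue — inside Teodor's mind, not spoken into the scene.
(4) spoken by a character present in the story world → diegetic.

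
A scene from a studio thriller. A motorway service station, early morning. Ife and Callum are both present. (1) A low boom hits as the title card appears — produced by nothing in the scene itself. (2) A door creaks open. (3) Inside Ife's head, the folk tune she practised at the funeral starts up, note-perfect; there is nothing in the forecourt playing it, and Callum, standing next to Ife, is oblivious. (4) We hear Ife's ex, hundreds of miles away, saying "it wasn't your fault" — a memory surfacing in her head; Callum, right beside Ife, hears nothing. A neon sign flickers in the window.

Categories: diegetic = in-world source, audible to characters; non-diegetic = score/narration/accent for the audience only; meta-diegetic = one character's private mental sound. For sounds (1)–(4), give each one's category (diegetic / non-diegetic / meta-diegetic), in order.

(1) is non-diegetic: nothing in the scene produces it; it's an accent added for the audience.
(2) is diegetic: an in-world source (a door); characters could hear it.
Sound (3): remembered music, private to Ife — Callum is oblivious because it isn't in the room, so meta-diegetic.
Sound (4): a remembered line, private to Ife — not present in the room, not audible to Callum, so meta-diegetic.

non-diegetic, diegetic, meta-diegetic, meta-diegetic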